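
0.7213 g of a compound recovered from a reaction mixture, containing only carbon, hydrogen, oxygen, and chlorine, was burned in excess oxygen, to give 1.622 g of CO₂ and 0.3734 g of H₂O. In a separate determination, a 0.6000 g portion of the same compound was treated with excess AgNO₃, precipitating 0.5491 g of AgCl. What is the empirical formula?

mol C = 1.622 g CO₂ ÷ 44.009 g/mol = 0.036856 mol
mol H = 2 × 0.3734 g H₂O ÷ 18.015 g/mol = 0.041454 mol
From the AgCl data: mol Cl per gram of compound = (0.5491 ÷ 143.318) ÷ 0.6000 = 0.0063856 mol/g, so in the 0.7213 g combustion sample mol Cl = 0.0046059 mol
mass O = 0.7213 − (0.44268 + 0.041786 + 0.16328) = 0.073556 g → mol O = 0.073556 ÷ 15.999 = 0.0045975 mol
Divide by the smallest (0.0045975 mol): C 8.016, H 9.017, Cl 1.002, O 1.000

C8H9ClO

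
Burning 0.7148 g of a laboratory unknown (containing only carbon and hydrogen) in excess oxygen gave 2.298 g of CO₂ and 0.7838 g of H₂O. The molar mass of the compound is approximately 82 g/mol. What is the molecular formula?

mol C = 2.298 g CO₂ ÷ 44.009 g/mol = 0.052217 mol
mol H = 2 × 0.7838 g H₂O ÷ 18.015 g/mol = 0.087016 mol
Divide by the smallest (0.052217 mol): C 1.000, H 1.666
Multiplying each by 3 gives whole numbers: C 3.00, H 5.00
Empirical formula: C3H5
Empirical-formula mass = 41.07 g/mol; 82 ÷ 41.07 ≈ 2, so the molecular formula is C6H10.

C6H10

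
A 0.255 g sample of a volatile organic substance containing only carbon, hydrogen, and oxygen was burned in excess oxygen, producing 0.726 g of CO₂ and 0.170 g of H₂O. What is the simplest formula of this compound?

mol C = 0.726 g CO₂ ÷ 44.009 g/mol = 0.01650 mol
mol H = 2 × 0.170 g H₂O ÷ 18.015 g/mol = 0.01887 mol
mass O = 0.255 − (0.1981 + 0.01902) = 0.03783 g → mol O = 0.03783 ÷ 15.999 = 0.002365 mol
Divide by the smallest (0.002365 mol): C 6.976, H 7.981, O 1.000

C7H8O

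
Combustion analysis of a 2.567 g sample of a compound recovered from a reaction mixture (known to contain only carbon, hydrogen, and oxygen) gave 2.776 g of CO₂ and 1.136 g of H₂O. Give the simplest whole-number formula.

mol C = 2.776 g CO₂ ÷ 44.009 g/mol = 0.063078 mol
mol H = 2 × 1.136 g H₂O ÷ 18.015 g/mol = 0.12612 mol
mass O = 2.567 − (0.75763 + 0.12713) = 1.6822 g → mol O = 1.6822 ÷ 15.999 = 0.10515 mol
Divide by the smallest (0.063078 mol): C 1.000, H 1.999, O 1.667
Multiplying each by 3 gives whole numbers: C 3.00, H 6.00, O 5.00

C3H6O5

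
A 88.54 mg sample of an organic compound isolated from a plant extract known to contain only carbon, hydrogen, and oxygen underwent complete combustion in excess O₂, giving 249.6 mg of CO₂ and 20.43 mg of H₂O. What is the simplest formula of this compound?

mol C = 0.2496 g CO₂ ÷ 44.009 g/mol = 0.0056716 mol
mol H = 2 × 0.02043 g H₂O ÷ 18.015 g/mol = 0.0022681 mol
mass O = 0.08854 − (0.068121 + 0.0022863) = 0.018133 g → mol O = 0.018133 ÷ 15.999 = 0.0011334 mol
Divide by the smallest (0.0011334 mol): C 5.004, H 2.001, O 1.000

C5H2O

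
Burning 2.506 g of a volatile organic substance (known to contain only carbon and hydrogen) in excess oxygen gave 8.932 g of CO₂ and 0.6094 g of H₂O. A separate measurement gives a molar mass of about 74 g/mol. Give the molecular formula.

C6H2

mol C = 8.932 g CO₂ ÷ 44.009 g/mol = 0.20296 mol
mol H = 2 × 0.6094 g H₂O ÷ 18.015 g/mol = 0.067655 mol
Divide by the smallest (0.067655 mol): C 3.000, H 1.000
Empirical formula: C3H
Empirical-formula mass = 37.04 g/mol; 74 ÷ 37.04 ≈ 2, so the molecular formula is C6H2.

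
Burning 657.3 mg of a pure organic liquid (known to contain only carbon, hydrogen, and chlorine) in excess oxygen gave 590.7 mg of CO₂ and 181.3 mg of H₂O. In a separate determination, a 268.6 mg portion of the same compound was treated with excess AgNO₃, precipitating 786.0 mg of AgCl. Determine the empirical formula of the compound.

C2H3Cl2

mol C = 0.5907 g CO₂ ÷ 44.009 g/mol = 0.013422 mol
mol H = 2 × 0.1813 g H₂O ÷ 18.015 g/mol = 0.020128 mol
From the AgCl data: mol Cl per gram of compound = (0.7860 ÷ 143.318) ÷ 0.2686 = 0.020418 mol/g, so in the 0.6573 g combustion sample mol Cl = 0.013421 mol
Divide by the smallest (0.013421 mol): C 1.000, H 1.500, Cl 1.000
Multiplying each by 2 gives whole numbers: C 2.00, H 3.00, Cl 2.00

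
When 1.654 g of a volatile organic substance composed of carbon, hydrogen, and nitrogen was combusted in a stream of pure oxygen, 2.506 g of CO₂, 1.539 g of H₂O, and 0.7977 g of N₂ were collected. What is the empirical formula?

CH3N

mol C = 2.506 g CO₂ ÷ 44.009 g/mol = 0.056943 mol
mol H = 2 × 1.539 g H₂O ÷ 18.015 g/mol = 0.17086 mol
mol N = 2 × 0.7977 g N₂ ÷ 28.014 g/mol = 0.056950 mol
Divide by the smallest (0.056943 mol): C 1.000, H 3.001, N 1.000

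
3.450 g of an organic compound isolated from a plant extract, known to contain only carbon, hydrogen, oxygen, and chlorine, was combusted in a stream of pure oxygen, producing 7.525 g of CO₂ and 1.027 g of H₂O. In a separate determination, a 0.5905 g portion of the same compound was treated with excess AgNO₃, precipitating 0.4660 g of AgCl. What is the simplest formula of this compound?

C9H6ClO2

mol C = 7.525 g CO₂ ÷ 44.009 g/mol = 0.17099 mol
mol H = 2 × 1.027 g H₂O ÷ 18.015 g/mol = 0.11402 mol
From the AgCl data: mol Cl per gram of compound = (0.4660 ÷ 143.318) ÷ 0.5905 = 0.0055064 mol/g, so in the 3.450 g combustion sample mol Cl = 0.018997 mol
mass O = 3.450 − (2.0537 + 0.11493 + 0.67344) = 0.60790 g → mol O = 0.60790 ÷ 15.999 = 0.037996 mol
Divide by the smallest (0.018997 mol): C 9.001, H 6.002, Cl 1.000, O 2.000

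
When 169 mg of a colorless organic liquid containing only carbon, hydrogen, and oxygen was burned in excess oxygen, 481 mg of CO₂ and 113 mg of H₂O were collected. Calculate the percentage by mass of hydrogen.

7.5%

mol C = 0.481 g CO₂ ÷ 44.009 g/mol = 0.01093 mol
mol H = 2 × 0.113 g H₂O ÷ 18.015 g/mol = 0.01255 mol
mass O = 0.169 − (0.1313 + 0.01265) = 0.02508 g → mol O = 0.02508 ÷ 15.999 = 0.001568 mol
mass % H = 0.01265 g ÷ 0.169 g × 100%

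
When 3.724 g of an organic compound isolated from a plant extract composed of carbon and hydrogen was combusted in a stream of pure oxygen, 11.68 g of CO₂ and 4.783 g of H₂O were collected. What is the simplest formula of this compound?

mol C = 11.68 g CO₂ ÷ 44.009 g/mol = 0.26540 mol
mol H = 2 × 4.783 g H₂O ÷ 18.015 g/mol = 0.53100 mol
Divide by the smallest (0.26540 mol): C 1.000, H 2.001

CH2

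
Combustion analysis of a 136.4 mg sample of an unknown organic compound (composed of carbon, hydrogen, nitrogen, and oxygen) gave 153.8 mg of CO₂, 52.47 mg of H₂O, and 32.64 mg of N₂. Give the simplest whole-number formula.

C3H5N2O3

mol C = 0.1538 g CO₂ ÷ 44.009 g/mol = 0.0034947 mol
mol H = 2 × 0.05247 g H₂O ÷ 18.015 g/mol = 0.0058251 mol
mol N = 2 × 0.03264 g N₂ ÷ 28.014 g/mol = 0.0023303 mol
mass O = 0.1364 − (0.041975 + 0.0058717 + 0.032640) = 0.055913 g → mol O = 0.055913 ÷ 15.999 = 0.0034948 mol
Divide by the smallest (0.0023303 mol): C 1.500, H 2.500, N 1.000, O 1.500
Multiplying each by 2 gives whole numbers: C 3.00, H 5.00, N 2.00, O 3.00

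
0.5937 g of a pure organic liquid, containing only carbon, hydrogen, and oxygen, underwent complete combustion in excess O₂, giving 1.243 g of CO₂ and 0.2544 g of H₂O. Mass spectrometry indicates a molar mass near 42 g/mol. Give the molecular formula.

mol C = 1.243 g CO₂ ÷ 44.009 g/mol = 0.028244 mol
mol H = 2 × 0.2544 g H₂O ÷ 18.015 g/mol = 0.028243 mol
mass O = 0.5937 − (0.33924 + 0.028469) = 0.22599 g → mol O = 0.22599 ÷ 15.999 = 0.014125 mol
Divide by the smallest (0.014125 mol): C 2.000, H 1.999, O 1.000
Empirical formula: C2H2O
Empirical-formula mass = 42.04 g/mol; 42 ÷ 42.04 ≈ 1, so the molecular formula is C2H2O.

C2H2O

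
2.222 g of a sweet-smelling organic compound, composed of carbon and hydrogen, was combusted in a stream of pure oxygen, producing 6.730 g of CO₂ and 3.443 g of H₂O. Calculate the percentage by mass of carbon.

mol C = 6.730 g CO₂ ÷ 44.009 g/mol = 0.15292 mol
mol H = 2 × 3.443 g H₂O ÷ 18.015 g/mol = 0.38224 mol
mass % C = 1.8368 g ÷ 2.222 g × 100%

82.66%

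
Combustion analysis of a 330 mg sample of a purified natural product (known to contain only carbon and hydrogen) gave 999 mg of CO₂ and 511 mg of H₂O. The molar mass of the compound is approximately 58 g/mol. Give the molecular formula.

C4H10

mol C = 0.999 g CO₂ ÷ 44.009 g/mol = 0.02270 mol
mol H = 2 × 0.511 g H₂O ÷ 18.015 g/mol = 0.05673 mol
Divide by the smallest (0.02270 mol): C 1.000, H 2.499
Multiplying each by 2 gives whole numbers: C 2.00, H 5.00
Empirical formula: C2H5
Empirical-formula mass = 29.06 g/mol; 58 ÷ 29.06 ≈ 2, so the molecular formula is C4H10.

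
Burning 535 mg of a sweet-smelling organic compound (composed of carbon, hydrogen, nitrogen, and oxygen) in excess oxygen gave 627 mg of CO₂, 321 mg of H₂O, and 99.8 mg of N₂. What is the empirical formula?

C2H5NO2

mol C = 0.627 g CO₂ ÷ 44.009 g/mol = 0.01425 mol
mol H = 2 × 0.321 g H₂O ÷ 18.015 g/mol = 0.03564 mol
mol N = 2 × 0.0998 g N₂ ÷ 28.014 g/mol = 0.007125 mol
mass O = 0.535 − (0.1711 + 0.03592 + 0.09980) = 0.2282 g → mol O = 0.2282 ÷ 15.999 = 0.01426 mol
Divide by the smallest (0.007125 mol): C 2.000, H 5.002, N 1.000, O 2.001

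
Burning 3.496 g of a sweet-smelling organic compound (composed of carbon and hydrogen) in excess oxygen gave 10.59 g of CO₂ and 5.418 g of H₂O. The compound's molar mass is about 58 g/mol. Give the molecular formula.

C4H10

mol C = 10.59 g CO₂ ÷ 44.009 g/mol = 0.24063 mol
mol H = 2 × 5.418 g H₂O ÷ 18.015 g/mol = 0.60150 mol
Divide by the smallest (0.24063 mol): C 1.000, H 2.500
Multiplying each by 2 gives whole numbers: C 2.00, H 5.00
Empirical formula: C2H5
Empirical-formula mass = 29.06 g/mol; 58 ÷ 29.06 ≈ 2, so the molecular formula is C4H10.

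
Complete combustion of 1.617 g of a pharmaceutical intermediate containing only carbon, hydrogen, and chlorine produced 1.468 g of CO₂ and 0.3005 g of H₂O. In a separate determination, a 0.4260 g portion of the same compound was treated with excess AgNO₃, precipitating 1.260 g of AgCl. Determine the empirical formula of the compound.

mol C = 1.468 g CO₂ ÷ 44.009 g/mol = 0.033357 mol
mol H = 2 × 0.3005 g H₂O ÷ 18.015 g/mol = 0.033361 mol
From the AgCl data: mol Cl per gram of compound = (1.260 ÷ 143.318) ÷ 0.4260 = 0.020638 mol/g, so in the 1.617 g combustion sample mol Cl = 0.033371 mol
Divide by the smallest (0.033357 mol): C 1.000, H 1.000, Cl 1.000

CHCl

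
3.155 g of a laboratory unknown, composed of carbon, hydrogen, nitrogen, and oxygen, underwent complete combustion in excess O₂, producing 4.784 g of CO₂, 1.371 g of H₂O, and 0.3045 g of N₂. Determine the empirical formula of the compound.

C5H7NO4

mol C = 4.784 g CO₂ ÷ 44.009 g/mol = 0.10871 mol
mol H = 2 × 1.371 g H₂O ÷ 18.015 g/mol = 0.15221 mol
mol N = 2 × 0.3045 g N₂ ÷ 28.014 g/mol = 0.021739 mol
mass O = 3.155 − (1.3057 + 0.15342 + 0.30450) = 1.3914 g → mol O = 1.3914 ÷ 15.999 = 0.086969 mol
Divide by the smallest (0.021739 mol): C 5.000, H 7.001, N 1.000, O 4.001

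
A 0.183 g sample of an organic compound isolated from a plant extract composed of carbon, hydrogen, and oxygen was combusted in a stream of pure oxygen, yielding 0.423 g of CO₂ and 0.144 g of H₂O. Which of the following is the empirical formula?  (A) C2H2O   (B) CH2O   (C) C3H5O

(C) C3H5O

mol C = 0.423 g CO₂ ÷ 44.009 g/mol = 0.009612 mol
mol H = 2 × 0.144 g H₂O ÷ 18.015 g/mol = 0.01599 mol
mass O = 0.183 − (0.1154 + 0.01611) = 0.05144 g → mol O = 0.05144 ÷ 15.999 = 0.003215 mol
Divide by the smallest (0.003215 mol): C 2.989, H 4.972, O 1.000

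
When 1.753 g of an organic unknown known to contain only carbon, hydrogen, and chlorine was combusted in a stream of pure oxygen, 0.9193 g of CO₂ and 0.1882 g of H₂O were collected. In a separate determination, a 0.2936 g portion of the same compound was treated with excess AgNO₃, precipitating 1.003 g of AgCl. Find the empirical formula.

mol C = 0.9193 g CO₂ ÷ 44.009 g/mol = 0.020889 mol
mol H = 2 × 0.1882 g H₂O ÷ 18.015 g/mol = 0.020894 mol
From the AgCl data: mol Cl per gram of compound = (1.003 ÷ 143.318) ÷ 0.2936 = 0.023837 mol/g, so in the 1.753 g combustion sample mol Cl = 0.041786 mol
Divide by the smallest (0.020889 mol): C 1.000, H 1.000, Cl 2.000

CHCl2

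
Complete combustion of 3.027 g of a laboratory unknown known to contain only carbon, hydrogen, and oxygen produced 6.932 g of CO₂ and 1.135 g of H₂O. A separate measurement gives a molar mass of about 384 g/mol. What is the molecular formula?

C20H16O8

mol C = 6.932 g CO₂ ÷ 44.009 g/mol = 0.15751 mol
mol H = 2 × 1.135 g H₂O ÷ 18.015 g/mol = 0.12601 mol
mass O = 3.027 − (1.8919 + 0.12701) = 1.0081 g → mol O = 1.0081 ÷ 15.999 = 0.063010 mol
Divide by the smallest (0.063010 mol): C 2.500, H 2.000, O 1.000
Multiplying each by 2 gives whole numbers: C 5.00, H 4.00, O 2.00
Empirical formula: C5H4O2
Empirical-formula mass = 96.08 g/mol; 384 ÷ 96.08 ≈ 4, so the molecular formula is C20H16O8.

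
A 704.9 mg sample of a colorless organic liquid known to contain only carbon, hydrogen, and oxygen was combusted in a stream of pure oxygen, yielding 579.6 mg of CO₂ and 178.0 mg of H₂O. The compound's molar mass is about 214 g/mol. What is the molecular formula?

C4H6O10

mol C = 0.5796 g CO₂ ÷ 44.009 g/mol = 0.013170 mol
mol H = 2 × 0.1780 g H₂O ÷ 18.015 g/mol = 0.019761 mol
mass O = 0.7049 − (0.15819 + 0.019919) = 0.52680 g → mol O = 0.52680 ÷ 15.999 = 0.032927 mol
Divide by the smallest (0.013170 mol): C 1.000, H 1.500, O 2.500
Multiplying each by 2 gives whole numbers: C 2.00, H 3.00, O 5.00
Empirical formula: C2H3O5
Empirical-formula mass = 107.04 g/mol; 214 ÷ 107.04 ≈ 2, so the molecular formula is C4H6O10.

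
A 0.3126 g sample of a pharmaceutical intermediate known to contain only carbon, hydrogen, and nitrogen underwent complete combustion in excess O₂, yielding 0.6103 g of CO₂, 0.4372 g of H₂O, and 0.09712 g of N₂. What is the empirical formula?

mol C = 0.6103 g CO₂ ÷ 44.009 g/mol = 0.013868 mol
mol H = 2 × 0.4372 g H₂O ÷ 18.015 g/mol = 0.048537 mol
mol N = 2 × 0.09712 g N₂ ÷ 28.014 g/mol = 0.0069337 mol
Divide by the smallest (0.0069337 mol): C 2.000, H 7.000, N 1.000

C2H7N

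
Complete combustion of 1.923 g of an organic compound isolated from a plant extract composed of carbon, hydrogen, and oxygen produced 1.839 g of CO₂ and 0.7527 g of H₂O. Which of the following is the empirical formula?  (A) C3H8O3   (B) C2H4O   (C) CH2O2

(C) CH2O2

mol C = 1.839 g CO₂ ÷ 44.009 g/mol = 0.041787 mol
mol H = 2 × 0.7527 g H₂O ÷ 18.015 g/mol = 0.083564 mol
mass O = 1.923 − (0.50190 + 0.084232) = 1.3369 g → mol O = 1.3369 ÷ 15.999 = 0.083559 mol
Divide by the smallest (0.041787 mol): C 1.000, H 2.000, O 2.000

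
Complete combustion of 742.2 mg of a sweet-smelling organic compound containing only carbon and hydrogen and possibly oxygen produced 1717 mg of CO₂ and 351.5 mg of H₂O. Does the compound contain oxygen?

yes

mol C = 1.717 g CO₂ ÷ 44.009 g/mol = 0.039015 mol
mol H = 2 × 0.3515 g H₂O ÷ 18.015 g/mol = 0.039023 mol
C and H account for only 0.50794 g of the 0.7422 g sample; the remaining 0.23426 g must be oxygen.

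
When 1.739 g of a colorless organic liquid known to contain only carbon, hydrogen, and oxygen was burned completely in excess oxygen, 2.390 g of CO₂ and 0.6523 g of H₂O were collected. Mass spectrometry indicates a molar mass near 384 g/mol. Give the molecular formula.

mol C = 2.390 g CO₂ ÷ 44.009 g/mol = 0.054307 mol
mol H = 2 × 0.6523 g H₂O ÷ 18.015 g/mol = 0.072417 mol
mass O = 1.739 − (0.65228 + 0.072997) = 1.0137 g → mol O = 1.0137 ÷ 15.999 = 0.063362 mol
Divide by the smallest (0.054307 mol): C 1.000, H 1.333, O 1.167
Multiplying each by 6 gives whole numbers: C 6.00, H 8.00, O 7.00
Empirical formula: C6H8O7
Empirical-formula mass = 192.12 g/mol; 384 ÷ 192.12 ≈ 2, so the molecular formula is C12H16O14.

C12H16O14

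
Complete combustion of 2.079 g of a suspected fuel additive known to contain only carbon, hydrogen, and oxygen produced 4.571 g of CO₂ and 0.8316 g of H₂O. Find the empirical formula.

C9H8O4

mol C = 4.571 g CO₂ ÷ 44.009 g/mol = 0.10387 mol
mol H = 2 × 0.8316 g H₂O ÷ 18.015 g/mol = 0.092323 mol
mass O = 2.079 − (1.2475 + 0.093062) = 0.73841 g → mol O = 0.73841 ÷ 15.999 = 0.046154 mol
Divide by the smallest (0.046154 mol): C 2.250, H 2.000, O 1.000
Multiplying each by 4 gives whole numbers: C 9.00, H 8.00, O 4.00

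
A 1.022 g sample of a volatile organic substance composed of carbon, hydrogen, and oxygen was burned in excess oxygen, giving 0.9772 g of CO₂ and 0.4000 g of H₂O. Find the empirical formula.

CH2O2

mol C = 0.9772 g CO₂ ÷ 44.009 g/mol = 0.022205 mol
mol H = 2 × 0.4000 g H₂O ÷ 18.015 g/mol = 0.044407 mol
mass O = 1.022 − (0.26670 + 0.044763) = 0.71054 g → mol O = 0.71054 ÷ 15.999 = 0.044411 mol
Divide by the smallest (0.022205 mol): C 1.000, H 2.000, O 2.000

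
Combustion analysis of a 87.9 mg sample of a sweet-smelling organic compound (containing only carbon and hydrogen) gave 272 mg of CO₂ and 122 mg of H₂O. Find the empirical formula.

C5H11

mol C = 0.272 g CO₂ ÷ 44.009 g/mol = 0.006181 mol
mol H = 2 × 0.122 g H₂O ÷ 18.015 g/mol = 0.01354 mol
Divide by the smallest (0.006181 mol): C 1.000, H 2.191
Multiplying each by 5 gives whole numbers: C 5.00, H 10.96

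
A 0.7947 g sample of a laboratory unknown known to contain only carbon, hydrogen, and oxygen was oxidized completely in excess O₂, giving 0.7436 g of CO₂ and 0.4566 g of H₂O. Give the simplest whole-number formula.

CH3O2

mol C = 0.7436 g CO₂ ÷ 44.009 g/mol = 0.016897 mol
mol H = 2 × 0.4566 g H₂O ÷ 18.015 g/mol = 0.050691 mol
mass O = 0.7947 − (0.20294 + 0.051097) = 0.54066 g → mol O = 0.54066 ÷ 15.999 = 0.033793 mol
Divide by the smallest (0.016897 mol): C 1.000, H 3.000, O 2.000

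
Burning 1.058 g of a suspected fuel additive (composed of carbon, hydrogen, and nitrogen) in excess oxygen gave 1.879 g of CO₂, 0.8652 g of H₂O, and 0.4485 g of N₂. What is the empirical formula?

C4H9N3

mol C = 1.879 g CO₂ ÷ 44.009 g/mol = 0.042696 mol
mol H = 2 × 0.8652 g H₂O ÷ 18.015 g/mol = 0.096053 mol
mol N = 2 × 0.4485 g N₂ ÷ 28.014 g/mol = 0.032020 mol
Divide by the smallest (0.032020 mol): C 1.333, H 3.000, N 1.000
Multiplying each by 3 gives whole numbers: C 4.00, H 9.00, N 3.00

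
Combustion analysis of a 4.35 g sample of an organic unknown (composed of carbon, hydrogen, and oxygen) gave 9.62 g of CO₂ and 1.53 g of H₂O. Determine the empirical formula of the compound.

mol C = 9.62 g CO₂ ÷ 44.009 g/mol = 0.2186 mol
mol H = 2 × 1.53 g H₂O ÷ 18.015 g/mol = 0.1699 mol
mass O = 4.35 − (2.626 + 0.1712) = 1.553 g → mol O = 1.553 ÷ 15.999 = 0.09709 mol
Divide by the smallest (0.09709 mol): C 2.252, H 1.750, O 1.000
Multiplying each by 4 gives whole numbers: C 9.01, H 7.00, O 4.00

C9H7O4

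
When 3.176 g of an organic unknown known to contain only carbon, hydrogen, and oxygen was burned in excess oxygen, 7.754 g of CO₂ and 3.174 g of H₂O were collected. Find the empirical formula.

mol C = 7.754 g CO₂ ÷ 44.009 g/mol = 0.17619 mol
mol H = 2 × 3.174 g H₂O ÷ 18.015 g/mol = 0.35237 mol
mass O = 3.176 − (2.1162 + 0.35519) = 0.70458 g → mol O = 0.70458 ÷ 15.999 = 0.044039 mol
Divide by the smallest (0.044039 mol): C 4.001, H 8.001, O 1.000

C4H8O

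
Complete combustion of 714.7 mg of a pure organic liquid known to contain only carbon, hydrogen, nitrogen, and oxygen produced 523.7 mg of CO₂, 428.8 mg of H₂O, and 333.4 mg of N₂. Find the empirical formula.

mol C = 0.5237 g CO₂ ÷ 44.009 g/mol = 0.011900 mol
mol H = 2 × 0.4288 g H₂O ÷ 18.015 g/mol = 0.047605 mol
mol N = 2 × 0.3334 g N₂ ÷ 28.014 g/mol = 0.023802 mol
mass O = 0.7147 − (0.14293 + 0.047986 + 0.33340) = 0.19039 g → mol O = 0.19039 ÷ 15.999 = 0.011900 mol
Divide by the smallest (0.011900 mol): C 1.000, H 4.000, N 2.000, O 1.000

CH4N2O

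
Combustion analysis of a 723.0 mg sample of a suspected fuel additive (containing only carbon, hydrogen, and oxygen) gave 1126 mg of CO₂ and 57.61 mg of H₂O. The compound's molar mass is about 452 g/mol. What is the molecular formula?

mol C = 1.126 g CO₂ ÷ 44.009 g/mol = 0.025586 mol
mol H = 2 × 0.05761 g H₂O ÷ 18.015 g/mol = 0.0063958 mol
mass O = 0.7230 − (0.30731 + 0.0064469) = 0.40924 g → mol O = 0.40924 ÷ 15.999 = 0.025579 mol
Divide by the smallest (0.0063958 mol): C 4.000, H 1.000, O 3.999
Empirical formula: C4HO4
Empirical-formula mass = 113.05 g/mol; 452 ÷ 113.05 ≈ 4, so the molecular formula is C16H4O16.

C16H4O16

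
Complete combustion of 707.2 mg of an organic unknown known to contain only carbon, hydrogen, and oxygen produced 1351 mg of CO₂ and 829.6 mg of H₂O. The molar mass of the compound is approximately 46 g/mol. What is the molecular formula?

mol C = 1.351 g CO₂ ÷ 44.009 g/mol = 0.030698 mol
mol H = 2 × 0.8296 g H₂O ÷ 18.015 g/mol = 0.092101 mol
mass O = 0.7072 − (0.36872 + 0.092838) = 0.24565 g → mol O = 0.24565 ÷ 15.999 = 0.015354 mol
Divide by the smallest (0.015354 mol): C 1.999, H 5.999, O 1.000
Empirical formula: C2H6O
Empirical-formula mass = 46.07 g/mol; 46 ÷ 46.07 ≈ 1, so the molecular formula is C2H6O.

C2H6O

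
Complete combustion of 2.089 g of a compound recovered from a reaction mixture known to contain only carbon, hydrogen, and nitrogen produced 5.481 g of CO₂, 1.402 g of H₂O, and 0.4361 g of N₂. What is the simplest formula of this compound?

mol C = 5.481 g CO₂ ÷ 44.009 g/mol = 0.12454 mol
mol H = 2 × 1.402 g H₂O ÷ 18.015 g/mol = 0.15565 mol
mol N = 2 × 0.4361 g N₂ ÷ 28.014 g/mol = 0.031134 mol
Divide by the smallest (0.031134 mol): C 4.000, H 4.999, N 1.000

C4H5N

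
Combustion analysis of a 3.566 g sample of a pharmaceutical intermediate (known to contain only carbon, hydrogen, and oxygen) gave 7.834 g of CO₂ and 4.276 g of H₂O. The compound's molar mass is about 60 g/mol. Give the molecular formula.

mol C = 7.834 g CO₂ ÷ 44.009 g/mol = 0.17801 mol
mol H = 2 × 4.276 g H₂O ÷ 18.015 g/mol = 0.47472 mol
mass O = 3.566 − (2.1381 + 0.47851) = 0.94942 g → mol O = 0.94942 ÷ 15.999 = 0.059342 mol
Divide by the smallest (0.059342 mol): C 3.000, H 8.000, O 1.000
Empirical formula: C3H8O
Empirical-formula mass = 60.10 g/mol; 60 ÷ 60.10 ≈ 1, so the molecular formula is C3H8O.

C3H8O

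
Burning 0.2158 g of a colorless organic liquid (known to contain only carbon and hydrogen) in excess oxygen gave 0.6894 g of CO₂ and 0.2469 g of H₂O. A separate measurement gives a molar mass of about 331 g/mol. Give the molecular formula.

mol C = 0.6894 g CO₂ ÷ 44.009 g/mol = 0.015665 mol
mol H = 2 × 0.2469 g H₂O ÷ 18.015 g/mol = 0.027410 mol
Divide by the smallest (0.015665 mol): C 1.000, H 1.750
Multiplying each by 4 gives whole numbers: C 4.00, H 7.00
Empirical formula: C4H7
Empirical-formula mass = 55.10 g/mol; 331 ÷ 55.10 ≈ 6, so the molecular formula is C24H42.

C24H42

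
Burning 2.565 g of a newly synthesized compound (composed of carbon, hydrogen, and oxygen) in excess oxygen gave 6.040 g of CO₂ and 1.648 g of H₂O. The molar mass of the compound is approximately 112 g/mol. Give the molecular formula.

mol C = 6.040 g CO₂ ÷ 44.009 g/mol = 0.13724 mol
mol H = 2 × 1.648 g H₂O ÷ 18.015 g/mol = 0.18296 mol
mass O = 2.565 − (1.6484 + 0.18442) = 0.73213 g → mol O = 0.73213 ÷ 15.999 = 0.045761 mol
Divide by the smallest (0.045761 mol): C 2.999, H 3.998, O 1.000
Empirical formula: C3H4O
Empirical-formula mass = 56.06 g/mol; 112 ÷ 56.06 ≈ 2, so the molecular formula is C6H8O2.

C6H8O2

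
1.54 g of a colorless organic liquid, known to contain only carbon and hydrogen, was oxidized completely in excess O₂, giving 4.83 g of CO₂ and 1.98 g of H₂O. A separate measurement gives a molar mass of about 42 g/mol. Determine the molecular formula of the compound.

mol C = 4.83 g CO₂ ÷ 44.009 g/mol = 0.1098 mol
mol H = 2 × 1.98 g H₂O ÷ 18.015 g/mol = 0.2198 mol
Divide by the smallest (0.1098 mol): C 1.000, H 2.003
Empirical formula: CH2
Empirical-formula mass = 14.03 g/mol; 42 ÷ 14.03 ≈ 3, so the molecular formula is C3H6.

C3H6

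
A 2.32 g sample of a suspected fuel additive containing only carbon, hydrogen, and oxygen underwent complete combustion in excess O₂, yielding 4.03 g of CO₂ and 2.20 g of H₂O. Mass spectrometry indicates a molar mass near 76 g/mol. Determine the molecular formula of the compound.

C3H8O2

mol C = 4.03 g CO₂ ÷ 44.009 g/mol = 0.09157 mol
mol H = 2 × 2.20 g H₂O ÷ 18.015 g/mol = 0.2442 mol
mass O = 2.32 − (1.100 + 0.2462) = 0.9739 g → mol O = 0.9739 ÷ 15.999 = 0.06087 mol
Divide by the smallest (0.06087 mol): C 1.504, H 4.012, O 1.000
Multiplying each by 2 gives whole numbers: C 3.01, H 8.02, O 2.00
Empirical formula: C3H8O2
Empirical-formula mass = 76.09 g/mol; 76 ÷ 76.09 ≈ 1, so the molecular formula is C3H8O2.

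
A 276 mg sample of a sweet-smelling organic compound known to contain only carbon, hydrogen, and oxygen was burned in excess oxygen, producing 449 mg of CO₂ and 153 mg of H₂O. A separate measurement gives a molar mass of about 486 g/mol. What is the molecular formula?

mol C = 0.449 g CO₂ ÷ 44.009 g/mol = 0.01020 mol
mol H = 2 × 0.153 g H₂O ÷ 18.015 g/mol = 0.01699 mol
mass O = 0.276 − (0.1225 + 0.01712) = 0.1363 g → mol O = 0.1363 ÷ 15.999 = 0.008522 mol
Divide by the smallest (0.008522 mol): C 1.197, H 1.993, O 1.000
Multiplying each by 5 gives whole numbers: C 5.99, H 9.97, O 5.00
Empirical formula: C6H10O5
Empirical-formula mass = 162.14 g/mol; 486 ÷ 162.14 ≈ 3, so the molecular formula is C18H30O15.

C18H30O15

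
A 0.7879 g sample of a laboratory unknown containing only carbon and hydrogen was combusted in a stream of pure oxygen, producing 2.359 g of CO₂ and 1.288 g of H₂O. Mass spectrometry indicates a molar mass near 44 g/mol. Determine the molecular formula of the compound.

mol C = 2.359 g CO₂ ÷ 44.009 g/mol = 0.053603 mol
mol H = 2 × 1.288 g H₂O ÷ 18.015 g/mol = 0.14299 mol
Divide by the smallest (0.053603 mol): C 1.000, H 2.668
Multiplying each by 3 gives whole numbers: C 3.00, H 8.00
Empirical formula: C3H8
Empirical-formula mass = 44.10 g/mol; 44 ÷ 44.10 ≈ 1, so the molecular formula is C3H8.

C3H8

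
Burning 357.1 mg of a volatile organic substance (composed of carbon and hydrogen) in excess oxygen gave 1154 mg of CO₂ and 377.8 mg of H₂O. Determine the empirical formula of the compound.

C5H8

mol C = 1.154 g CO₂ ÷ 44.009 g/mol = 0.026222 mol
mol H = 2 × 0.3778 g H₂O ÷ 18.015 g/mol = 0.041943 mol
Divide by the smallest (0.026222 mol): C 1.000, H 1.600
Multiplying each by 5 gives whole numbers: C 5.00, H 8.00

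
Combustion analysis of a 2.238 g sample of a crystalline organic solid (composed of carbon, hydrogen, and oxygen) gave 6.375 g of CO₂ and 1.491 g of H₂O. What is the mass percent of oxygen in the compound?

mol C = 6.375 g CO₂ ÷ 44.009 g/mol = 0.14486 mol
mol H = 2 × 1.491 g H₂O ÷ 18.015 g/mol = 0.16553 mol
mass O = 2.238 − (1.7399 + 0.16685) = 0.33127 g → mol O = 0.33127 ÷ 15.999 = 0.020706 mol
mass % O = 0.33127 g ÷ 2.238 g × 100%

14.80%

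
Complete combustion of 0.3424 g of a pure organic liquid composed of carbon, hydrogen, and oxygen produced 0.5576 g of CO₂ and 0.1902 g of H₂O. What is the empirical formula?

mol C = 0.5576 g CO₂ ÷ 44.009 g/mol = 0.012670 mol
mol H = 2 × 0.1902 g H₂O ÷ 18.015 g/mol = 0.021116 mol
mass O = 0.3424 − (0.15218 + 0.021285) = 0.16893 g → mol O = 0.16893 ÷ 15.999 = 0.010559 mol
Divide by the smallest (0.010559 mol): C 1.200, H 2.000, O 1.000
Multiplying each by 5 gives whole numbers: C 6.00, H 10.00, O 5.00

C6H10O5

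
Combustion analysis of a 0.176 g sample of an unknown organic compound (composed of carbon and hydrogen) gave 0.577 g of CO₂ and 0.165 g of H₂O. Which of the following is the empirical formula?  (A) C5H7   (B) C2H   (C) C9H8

(A) C5H7

mol C = 0.577 g CO₂ ÷ 44.009 g/mol = 0.01311 mol
mol H = 2 × 0.165 g H₂O ÷ 18.015 g/mol = 0.01832 mol
Divide by the smallest (0.01311 mol): C 1.000, H 1.397
Multiplying each by 5 gives whole numbers: C 5.00, H 6.99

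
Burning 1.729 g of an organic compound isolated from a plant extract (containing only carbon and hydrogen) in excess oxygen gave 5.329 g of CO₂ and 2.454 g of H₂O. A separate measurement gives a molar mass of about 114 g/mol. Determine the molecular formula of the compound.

mol C = 5.329 g CO₂ ÷ 44.009 g/mol = 0.12109 mol
mol H = 2 × 2.454 g H₂O ÷ 18.015 g/mol = 0.27244 mol
Divide by the smallest (0.12109 mol): C 1.000, H 2.250
Multiplying each by 4 gives whole numbers: C 4.00, H 9.00
Empirical formula: C4H9
Empirical-formula mass = 57.12 g/mol; 114 ÷ 57.12 ≈ 2, so the molecular formula is C8H18.

C8H18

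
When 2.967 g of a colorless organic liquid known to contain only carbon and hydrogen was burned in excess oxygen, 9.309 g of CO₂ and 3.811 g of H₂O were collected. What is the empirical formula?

mol C = 9.309 g CO₂ ÷ 44.009 g/mol = 0.21152 mol
mol H = 2 × 3.811 g H₂O ÷ 18.015 g/mol = 0.42309 mol
Divide by the smallest (0.21152 mol): C 1.000, H 2.000

CH2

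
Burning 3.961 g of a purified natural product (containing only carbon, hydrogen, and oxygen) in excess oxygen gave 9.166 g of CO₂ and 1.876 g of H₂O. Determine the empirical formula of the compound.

mol C = 9.166 g CO₂ ÷ 44.009 g/mol = 0.20828 mol
mol H = 2 × 1.876 g H₂O ÷ 18.015 g/mol = 0.20827 mol
mass O = 3.961 − (2.5016 + 0.20994) = 1.2495 g → mol O = 1.2495 ÷ 15.999 = 0.078096 mol
Divide by the smallest (0.078096 mol): C 2.667, H 2.667, O 1.000
Multiplying each by 3 gives whole numbers: C 8.00, H 8.00, O 3.00

C8H8O3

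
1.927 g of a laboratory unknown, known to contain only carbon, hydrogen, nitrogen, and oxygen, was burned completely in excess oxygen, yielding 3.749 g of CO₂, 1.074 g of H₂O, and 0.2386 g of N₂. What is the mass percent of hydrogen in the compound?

6.24%

mol C = 3.749 g CO₂ ÷ 44.009 g/mol = 0.085187 mol
mol H = 2 × 1.074 g H₂O ÷ 18.015 g/mol = 0.11923 mol
mol N = 2 × 0.2386 g N₂ ÷ 28.014 g/mol = 0.017034 mol
mass O = 1.927 − (1.0232 + 0.12019 + 0.23860) = 0.54503 g → mol O = 0.54503 ÷ 15.999 = 0.034066 mol
mass % H = 0.12019 g ÷ 1.927 g × 100%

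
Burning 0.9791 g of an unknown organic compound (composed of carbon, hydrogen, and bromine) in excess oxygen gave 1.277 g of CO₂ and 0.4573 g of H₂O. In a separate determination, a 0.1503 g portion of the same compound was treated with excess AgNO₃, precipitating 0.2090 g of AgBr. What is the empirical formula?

C4H7Br

mol C = 1.277 g CO₂ ÷ 44.009 g/mol = 0.029017 mol
mol H = 2 × 0.4573 g H₂O ÷ 18.015 g/mol = 0.050769 mol
From the AgBr data: mol Br per gram of compound = (0.2090 ÷ 187.772) ÷ 0.1503 = 0.0074055 mol/g, so in the 0.9791 g combustion sample mol Br = 0.0072508 mol
Divide by the smallest (0.0072508 mol): C 4.002, H 7.002, Br 1.000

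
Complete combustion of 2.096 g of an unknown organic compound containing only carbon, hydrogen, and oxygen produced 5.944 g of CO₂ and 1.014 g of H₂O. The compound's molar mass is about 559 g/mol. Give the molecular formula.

C36H30O6

mol C = 5.944 g CO₂ ÷ 44.009 g/mol = 0.13506 mol
mol H = 2 × 1.014 g H₂O ÷ 18.015 g/mol = 0.11257 mol
mass O = 2.096 − (1.6222 + 0.11347) = 0.36028 g → mol O = 0.36028 ÷ 15.999 = 0.022519 mol
Divide by the smallest (0.022519 mol): C 5.998, H 4.999, O 1.000
Empirical formula: C6H5O
Empirical-formula mass = 93.11 g/mol; 559 ÷ 93.11 ≈ 6, so the molecular formula is C36H30O6.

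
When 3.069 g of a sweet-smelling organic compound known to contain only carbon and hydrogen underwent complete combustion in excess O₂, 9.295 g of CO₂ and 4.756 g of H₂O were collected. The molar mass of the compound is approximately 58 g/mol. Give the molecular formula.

C4H10

mol C = 9.295 g CO₂ ÷ 44.009 g/mol = 0.21121 mol
mol H = 2 × 4.756 g H₂O ÷ 18.015 g/mol = 0.52800 mol
Divide by the smallest (0.21121 mol): C 1.000, H 2.500
Multiplying each by 2 gives whole numbers: C 2.00, H 5.00
Empirical formula: C2H5
Empirical-formula mass = 29.06 g/mol; 58 ÷ 29.06 ≈ 2, so the molecular formula is C4H10.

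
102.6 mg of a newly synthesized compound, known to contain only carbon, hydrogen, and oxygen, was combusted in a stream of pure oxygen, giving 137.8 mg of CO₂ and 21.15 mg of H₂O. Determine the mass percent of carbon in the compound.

mol C = 0.1378 g CO₂ ÷ 44.009 g/mol = 0.0031312 mol
mol H = 2 × 0.02115 g H₂O ÷ 18.015 g/mol = 0.0023480 mol
mass O = 0.1026 − (0.037609 + 0.0023668) = 0.062625 g → mol O = 0.062625 ÷ 15.999 = 0.0039143 mol
mass % C = 0.037609 g ÷ 0.1026 g × 100%

36.66%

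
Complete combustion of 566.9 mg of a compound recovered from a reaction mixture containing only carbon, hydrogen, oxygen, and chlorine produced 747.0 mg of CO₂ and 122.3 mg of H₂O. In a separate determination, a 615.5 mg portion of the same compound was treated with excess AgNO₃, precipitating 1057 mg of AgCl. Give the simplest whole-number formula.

C5H4Cl2O2

mol C = 0.7470 g CO₂ ÷ 44.009 g/mol = 0.016974 mol
mol H = 2 × 0.1223 g H₂O ÷ 18.015 g/mol = 0.013578 mol
From the AgCl data: mol Cl per gram of compound = (1.057 ÷ 143.318) ÷ 0.6155 = 0.011982 mol/g, so in the 0.5669 g combustion sample mol Cl = 0.0067929 mol
mass O = 0.5669 − (0.20387 + 0.013686 + 0.24081) = 0.10853 g → mol O = 0.10853 ÷ 15.999 = 0.0067838 mol
Divide by the smallest (0.0067838 mol): C 2.502, H 2.001, Cl 1.001, O 1.000
Multiplying each by 2 gives whole numbers: C 5.00, H 4.00, Cl 2.00, O 2.00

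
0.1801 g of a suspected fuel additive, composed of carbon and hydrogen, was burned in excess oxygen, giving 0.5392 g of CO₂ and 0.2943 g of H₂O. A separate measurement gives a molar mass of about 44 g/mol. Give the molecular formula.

C3H8

mol C = 0.5392 g CO₂ ÷ 44.009 g/mol = 0.012252 mol
mol H = 2 × 0.2943 g H₂O ÷ 18.015 g/mol = 0.032673 mol
Divide by the smallest (0.012252 mol): C 1.000, H 2.667
Multiplying each by 3 gives whole numbers: C 3.00, H 8.00
Empirical formula: C3H8
Empirical-formula mass = 44.10 g/mol; 44 ÷ 44.10 ≈ 1, so the molecular formula is C3H8.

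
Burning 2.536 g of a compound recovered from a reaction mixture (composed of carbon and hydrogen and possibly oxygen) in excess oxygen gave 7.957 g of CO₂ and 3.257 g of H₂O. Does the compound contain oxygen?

no

mol C = 7.957 g CO₂ ÷ 44.009 g/mol = 0.18080 mol
mol H = 2 × 3.257 g H₂O ÷ 18.015 g/mol = 0.36159 mol
C and H together account for 2.5361 g — essentially the entire 2.536 g sample — so the compound contains no oxygen.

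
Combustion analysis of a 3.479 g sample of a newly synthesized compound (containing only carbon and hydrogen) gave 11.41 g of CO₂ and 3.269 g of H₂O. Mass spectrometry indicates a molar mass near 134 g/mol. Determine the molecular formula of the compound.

mol C = 11.41 g CO₂ ÷ 44.009 g/mol = 0.25927 mol
mol H = 2 × 3.269 g H₂O ÷ 18.015 g/mol = 0.36292 mol
Divide by the smallest (0.25927 mol): C 1.000, H 1.400
Multiplying each by 5 gives whole numbers: C 5.00, H 7.00
Empirical formula: C5H7
Empirical-formula mass = 67.11 g/mol; 134 ÷ 67.11 ≈ 2, so the molecular formula is C10H14.

C10H14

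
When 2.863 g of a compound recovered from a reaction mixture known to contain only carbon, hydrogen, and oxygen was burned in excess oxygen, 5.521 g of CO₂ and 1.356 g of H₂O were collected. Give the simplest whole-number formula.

mol C = 5.521 g CO₂ ÷ 44.009 g/mol = 0.12545 mol
mol H = 2 × 1.356 g H₂O ÷ 18.015 g/mol = 0.15054 mol
mass O = 2.863 − (1.5068 + 0.15175) = 1.2045 g → mol O = 1.2045 ÷ 15.999 = 0.075283 mol
Divide by the smallest (0.075283 mol): C 1.666, H 2.000, O 1.000
Multiplying each by 3 gives whole numbers: C 5.00, H 6.00, O 3.00

C5H6O3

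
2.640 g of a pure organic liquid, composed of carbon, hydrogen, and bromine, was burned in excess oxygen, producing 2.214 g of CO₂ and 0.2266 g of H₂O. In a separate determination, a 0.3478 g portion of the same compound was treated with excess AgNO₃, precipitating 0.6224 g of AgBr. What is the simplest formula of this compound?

mol C = 2.214 g CO₂ ÷ 44.009 g/mol = 0.050308 mol
mol H = 2 × 0.2266 g H₂O ÷ 18.015 g/mol = 0.025157 mol
From the AgBr data: mol Br per gram of compound = (0.6224 ÷ 187.772) ÷ 0.3478 = 0.0095304 mol/g, so in the 2.640 g combustion sample mol Br = 0.025160 mol
Divide by the smallest (0.025157 mol): C 2.000, H 1.000, Br 1.000

C2HBr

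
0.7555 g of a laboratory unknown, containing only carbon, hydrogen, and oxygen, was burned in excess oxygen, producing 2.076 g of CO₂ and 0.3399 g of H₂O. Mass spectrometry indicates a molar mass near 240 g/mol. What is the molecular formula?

C15H12O3

mol C = 2.076 g CO₂ ÷ 44.009 g/mol = 0.047172 mol
mol H = 2 × 0.3399 g H₂O ÷ 18.015 g/mol = 0.037735 mol
mass O = 0.7555 − (0.56658 + 0.038037) = 0.15088 g → mol O = 0.15088 ÷ 15.999 = 0.0094305 mol
Divide by the smallest (0.0094305 mol): C 5.002, H 4.001, O 1.000
Empirical formula: C5H4O
Empirical-formula mass = 80.09 g/mol; 240 ÷ 80.09 ≈ 3, so the molecular formula is C15H12O3.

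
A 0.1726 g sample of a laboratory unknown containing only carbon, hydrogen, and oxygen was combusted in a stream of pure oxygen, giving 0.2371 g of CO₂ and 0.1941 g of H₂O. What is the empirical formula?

CH4O

mol C = 0.2371 g CO₂ ÷ 44.009 g/mol = 0.0053875 mol
mol H = 2 × 0.1941 g H₂O ÷ 18.015 g/mol = 0.021549 mol
mass O = 0.1726 − (0.064710 + 0.021721) = 0.086169 g → mol O = 0.086169 ÷ 15.999 = 0.0053859 mol
Divide by the smallest (0.0053859 mol): C 1.000, H 4.001, O 1.000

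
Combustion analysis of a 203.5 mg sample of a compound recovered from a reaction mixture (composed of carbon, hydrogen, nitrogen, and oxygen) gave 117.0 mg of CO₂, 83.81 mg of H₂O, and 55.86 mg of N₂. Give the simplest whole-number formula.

mol C = 0.1170 g CO₂ ÷ 44.009 g/mol = 0.0026585 mol
mol H = 2 × 0.08381 g H₂O ÷ 18.015 g/mol = 0.0093045 mol
mol N = 2 × 0.05586 g N₂ ÷ 28.014 g/mol = 0.0039880 mol
mass O = 0.2035 − (0.031932 + 0.0093789 + 0.055860) = 0.10633 g → mol O = 0.10633 ÷ 15.999 = 0.0066460 mol
Divide by the smallest (0.0026585 mol): C 1.000, H 3.500, N 1.500, O 2.500
Multiplying each by 2 gives whole numbers: C 2.00, H 7.00, N 3.00, O 5.00

C2H7N3O5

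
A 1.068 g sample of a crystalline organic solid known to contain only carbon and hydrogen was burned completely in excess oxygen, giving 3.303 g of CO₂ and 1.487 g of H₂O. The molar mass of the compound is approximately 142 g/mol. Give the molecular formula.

mol C = 3.303 g CO₂ ÷ 44.009 g/mol = 0.075053 mol
mol H = 2 × 1.487 g H₂O ÷ 18.015 g/mol = 0.16508 mol
Divide by the smallest (0.075053 mol): C 1.000, H 2.200
Multiplying each by 5 gives whole numbers: C 5.00, H 11.00
Empirical formula: C5H11
Empirical-formula mass = 71.14 g/mol; 142 ÷ 71.14 ≈ 2, so the molecular formula is C10H22.

C10H22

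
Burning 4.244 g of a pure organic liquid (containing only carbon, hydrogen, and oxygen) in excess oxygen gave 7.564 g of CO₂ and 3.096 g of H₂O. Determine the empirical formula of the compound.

mol C = 7.564 g CO₂ ÷ 44.009 g/mol = 0.17187 mol
mol H = 2 × 3.096 g H₂O ÷ 18.015 g/mol = 0.34371 mol
mass O = 4.244 − (2.0644 + 0.34646) = 1.8332 g → mol O = 1.8332 ÷ 15.999 = 0.11458 mol
Divide by the smallest (0.11458 mol): C 1.500, H 3.000, O 1.000
Multiplying each by 2 gives whole numbers: C 3.00, H 6.00, O 2.00

C3H6O2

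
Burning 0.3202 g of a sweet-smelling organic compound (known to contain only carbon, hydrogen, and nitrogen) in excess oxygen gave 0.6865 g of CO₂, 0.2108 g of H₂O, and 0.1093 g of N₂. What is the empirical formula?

C2H3N

mol C = 0.6865 g CO₂ ÷ 44.009 g/mol = 0.015599 mol
mol H = 2 × 0.2108 g H₂O ÷ 18.015 g/mol = 0.023403 mol
mol N = 2 × 0.1093 g N₂ ÷ 28.014 g/mol = 0.0078032 mol
Divide by the smallest (0.0078032 mol): C 1.999, H 2.999, N 1.000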